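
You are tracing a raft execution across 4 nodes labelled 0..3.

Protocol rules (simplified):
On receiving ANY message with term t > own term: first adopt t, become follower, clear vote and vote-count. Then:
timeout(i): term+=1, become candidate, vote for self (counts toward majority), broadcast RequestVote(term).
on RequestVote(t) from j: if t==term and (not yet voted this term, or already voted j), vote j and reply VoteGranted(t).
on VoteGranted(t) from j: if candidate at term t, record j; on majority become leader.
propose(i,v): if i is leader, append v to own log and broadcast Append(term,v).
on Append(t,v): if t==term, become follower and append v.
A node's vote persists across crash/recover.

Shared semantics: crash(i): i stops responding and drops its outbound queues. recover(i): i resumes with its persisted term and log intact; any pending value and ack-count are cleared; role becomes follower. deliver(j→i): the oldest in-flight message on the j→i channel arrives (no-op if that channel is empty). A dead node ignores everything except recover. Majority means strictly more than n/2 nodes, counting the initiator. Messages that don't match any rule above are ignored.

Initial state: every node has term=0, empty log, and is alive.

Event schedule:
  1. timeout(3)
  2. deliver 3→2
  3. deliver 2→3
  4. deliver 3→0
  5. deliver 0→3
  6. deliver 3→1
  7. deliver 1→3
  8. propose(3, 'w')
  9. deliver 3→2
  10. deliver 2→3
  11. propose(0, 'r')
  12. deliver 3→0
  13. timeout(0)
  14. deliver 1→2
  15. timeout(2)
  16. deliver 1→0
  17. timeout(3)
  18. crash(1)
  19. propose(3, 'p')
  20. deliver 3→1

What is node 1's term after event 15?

1

e1 timeout(3): 3[cand,t=1,-]
e2 deliver 3→2: 2[foll,t=1,-]
e3 deliver 2→3: ·
e4 deliver 3→0: 0[foll,t=1,-]
e5 deliver 0→3: 3[lead,t=1,-]
e6 deliver 3→1: 1[foll,t=1,-]
e7 deliver 1→3: ·
e8 propose(3,'w'): 3[lead,t=1,w]
e9 deliver 3→2: 2[foll,t=1,w]
e10 deliver 2→3: ·
e11 propose(0,'r'): ·
e12 deliver 3→0: 0[foll,t=1,w]
e13 timeout(0): 0[cand,t=2,w]
e14 deliver 1→2: ·
e15 timeout(2): 2[cand,t=2,w]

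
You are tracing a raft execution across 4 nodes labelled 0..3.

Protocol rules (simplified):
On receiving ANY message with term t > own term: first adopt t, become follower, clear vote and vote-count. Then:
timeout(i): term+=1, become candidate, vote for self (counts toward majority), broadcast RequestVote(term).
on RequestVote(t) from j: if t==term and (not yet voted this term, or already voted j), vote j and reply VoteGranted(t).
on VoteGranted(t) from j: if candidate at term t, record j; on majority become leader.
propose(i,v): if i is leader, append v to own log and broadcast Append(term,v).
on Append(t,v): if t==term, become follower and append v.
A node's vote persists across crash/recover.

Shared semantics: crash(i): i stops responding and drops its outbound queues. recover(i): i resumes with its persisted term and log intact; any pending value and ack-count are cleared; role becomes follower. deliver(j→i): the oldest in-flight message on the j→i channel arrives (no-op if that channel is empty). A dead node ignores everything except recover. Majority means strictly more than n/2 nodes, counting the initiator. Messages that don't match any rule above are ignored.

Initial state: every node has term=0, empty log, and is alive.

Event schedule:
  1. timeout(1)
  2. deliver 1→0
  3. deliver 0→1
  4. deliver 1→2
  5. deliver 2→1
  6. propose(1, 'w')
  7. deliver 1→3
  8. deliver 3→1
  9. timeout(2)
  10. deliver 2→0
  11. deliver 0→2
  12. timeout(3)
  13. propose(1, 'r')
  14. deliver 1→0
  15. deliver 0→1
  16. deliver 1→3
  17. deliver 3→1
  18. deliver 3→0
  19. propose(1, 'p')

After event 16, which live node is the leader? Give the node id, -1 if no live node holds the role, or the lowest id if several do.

1. timeout(1):  <1:cand t1 ->
2. deliver 1→0:  <0:foll t1 ->
3. deliver 0→1:  nop
4. deliver 1→2:  <2:foll t1 ->
5. deliver 2→1:  <1:lead t1 ->
6. propose(1,'w'):  <1:lead t1 w>
7. deliver 1→3:  <3:foll t1 ->
8. deliver 3→1:  nop
9. timeout(2):  <2:cand t2 ->
10. deliver 2→0:  <0:foll t2 ->
11. deliver 0→2:  nop
12. timeout(3):  <3:cand t2 ->
13. propose(1,'r'):  <1:lead t1 w,r>
14. deliver 1→0:  nop
15. deliver 0→1:  nop
16. deliver 1→3:  nop

1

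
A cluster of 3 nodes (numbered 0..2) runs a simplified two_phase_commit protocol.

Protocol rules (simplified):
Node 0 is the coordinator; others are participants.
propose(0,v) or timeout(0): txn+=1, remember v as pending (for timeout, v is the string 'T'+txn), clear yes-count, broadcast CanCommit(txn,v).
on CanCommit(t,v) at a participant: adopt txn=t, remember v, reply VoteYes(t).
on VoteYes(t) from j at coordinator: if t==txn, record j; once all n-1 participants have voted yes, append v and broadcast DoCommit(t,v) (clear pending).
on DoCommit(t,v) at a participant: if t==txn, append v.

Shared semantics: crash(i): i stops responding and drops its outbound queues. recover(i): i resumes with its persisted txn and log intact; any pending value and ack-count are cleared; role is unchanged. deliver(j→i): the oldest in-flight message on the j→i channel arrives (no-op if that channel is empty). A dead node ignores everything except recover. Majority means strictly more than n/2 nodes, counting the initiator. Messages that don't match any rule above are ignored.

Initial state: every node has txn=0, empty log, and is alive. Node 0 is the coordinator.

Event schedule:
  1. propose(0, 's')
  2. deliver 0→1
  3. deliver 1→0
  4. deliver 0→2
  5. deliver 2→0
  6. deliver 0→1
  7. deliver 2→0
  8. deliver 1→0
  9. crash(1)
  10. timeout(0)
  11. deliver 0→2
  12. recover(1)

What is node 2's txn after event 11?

1

[1] propose(0,'s') → N0(coor t1 [-])
[2] deliver 0→1 → N1(part t1 [-])
[3] deliver 1→0 → ∅
[4] deliver 0→2 → N2(part t1 [-])
[5] deliver 2→0 → N0(coor t1 [s])
[6] deliver 0→1 → N1(part t1 [s])
[7] deliver 2→0 → ∅
[8] deliver 1→0 → ∅
[9] crash(1) → N1(✗part t1 [s])
[10] timeout(0) → N0(coor t2 [s])
[11] deliver 0→2 → N2(part t1 [s])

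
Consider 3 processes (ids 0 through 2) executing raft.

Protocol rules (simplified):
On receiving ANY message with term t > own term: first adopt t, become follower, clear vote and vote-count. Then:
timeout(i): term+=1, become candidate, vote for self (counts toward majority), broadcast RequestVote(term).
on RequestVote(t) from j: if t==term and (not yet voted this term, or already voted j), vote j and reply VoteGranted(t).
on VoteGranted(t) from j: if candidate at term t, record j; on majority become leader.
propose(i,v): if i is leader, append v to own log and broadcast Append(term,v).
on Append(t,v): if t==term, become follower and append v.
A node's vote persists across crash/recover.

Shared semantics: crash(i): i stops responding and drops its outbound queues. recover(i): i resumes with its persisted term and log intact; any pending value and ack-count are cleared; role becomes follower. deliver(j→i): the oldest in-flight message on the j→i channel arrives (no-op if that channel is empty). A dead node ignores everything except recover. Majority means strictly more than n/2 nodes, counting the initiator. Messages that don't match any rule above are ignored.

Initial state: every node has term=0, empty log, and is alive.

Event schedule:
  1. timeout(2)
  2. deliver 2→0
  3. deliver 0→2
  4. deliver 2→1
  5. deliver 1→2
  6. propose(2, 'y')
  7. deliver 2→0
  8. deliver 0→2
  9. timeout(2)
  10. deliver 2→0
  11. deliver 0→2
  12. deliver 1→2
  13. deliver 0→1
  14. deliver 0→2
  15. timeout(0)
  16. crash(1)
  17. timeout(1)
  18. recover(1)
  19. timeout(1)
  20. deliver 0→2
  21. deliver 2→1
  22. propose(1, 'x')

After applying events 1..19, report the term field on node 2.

2

1. timeout(2):  <2:cand t1 ->
2. deliver 2→0:  <0:foll t1 ->
3. deliver 0→2:  <2:lead t1 ->
4. deliver 2→1:  <1:foll t1 ->
5. deliver 1→2:  nop
6. propose(2,'y'):  <2:lead t1 y>
7. deliver 2→0:  <0:foll t1 y>
8. deliver 0→2:  nop
9. timeout(2):  <2:cand t2 y>
10. deliver 2→0:  <0:foll t2 y>
11. deliver 0→2:  <2:lead t2 y>
12. deliver 1→2:  nop
13. deliver 0→1:  nop
14. deliver 0→2:  nop
15. timeout(0):  <0:cand t3 y>
16. crash(1):  <1:✗foll t1 ->
17. timeout(1):  nop
18. recover(1):  <1:foll t1 ->
19. timeout(1):  <1:cand t2 ->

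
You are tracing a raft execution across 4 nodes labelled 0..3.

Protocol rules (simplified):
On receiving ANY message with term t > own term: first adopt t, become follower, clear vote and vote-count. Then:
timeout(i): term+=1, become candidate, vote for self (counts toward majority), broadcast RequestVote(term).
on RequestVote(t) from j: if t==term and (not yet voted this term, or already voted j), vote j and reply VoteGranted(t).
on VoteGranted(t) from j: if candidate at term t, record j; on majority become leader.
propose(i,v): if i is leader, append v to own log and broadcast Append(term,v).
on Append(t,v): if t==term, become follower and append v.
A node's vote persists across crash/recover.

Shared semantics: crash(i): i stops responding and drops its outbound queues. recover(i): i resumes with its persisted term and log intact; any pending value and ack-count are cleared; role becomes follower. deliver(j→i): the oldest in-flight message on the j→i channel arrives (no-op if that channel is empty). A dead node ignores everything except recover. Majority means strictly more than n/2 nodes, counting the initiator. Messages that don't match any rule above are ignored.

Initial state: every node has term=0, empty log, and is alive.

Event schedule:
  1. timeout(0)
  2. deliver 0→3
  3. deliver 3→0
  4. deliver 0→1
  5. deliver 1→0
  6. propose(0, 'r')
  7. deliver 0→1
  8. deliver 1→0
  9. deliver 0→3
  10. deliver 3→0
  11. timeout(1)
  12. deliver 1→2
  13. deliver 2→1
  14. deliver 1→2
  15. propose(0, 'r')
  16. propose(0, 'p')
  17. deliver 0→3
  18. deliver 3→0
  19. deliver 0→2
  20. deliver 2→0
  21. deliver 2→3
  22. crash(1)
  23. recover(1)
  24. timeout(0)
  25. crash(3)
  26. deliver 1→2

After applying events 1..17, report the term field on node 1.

1. timeout(0):  <0:cand t1 ->
2. deliver 0→3:  <3:foll t1 ->
3. deliver 3→0:  nop
4. deliver 0→1:  <1:foll t1 ->
5. deliver 1→0:  <0:lead t1 ->
6. propose(0,'r'):  <0:lead t1 r>
7. deliver 0→1:  <1:foll t1 r>
8. deliver 1→0:  nop
9. deliver 0→3:  <3:foll t1 r>
10. deliver 3→0:  nop
11. timeout(1):  <1:cand t2 r>
12. deliver 1→2:  <2:foll t2 ->
13. deliver 2→1:  nop
14. deliver 1→2:  nop
15. propose(0,'r'):  <0:lead t1 r,r>
16. propose(0,'p'):  <0:lead t1 r,r,p>
17. deliver 0→3:  <3:foll t1 r,r>

2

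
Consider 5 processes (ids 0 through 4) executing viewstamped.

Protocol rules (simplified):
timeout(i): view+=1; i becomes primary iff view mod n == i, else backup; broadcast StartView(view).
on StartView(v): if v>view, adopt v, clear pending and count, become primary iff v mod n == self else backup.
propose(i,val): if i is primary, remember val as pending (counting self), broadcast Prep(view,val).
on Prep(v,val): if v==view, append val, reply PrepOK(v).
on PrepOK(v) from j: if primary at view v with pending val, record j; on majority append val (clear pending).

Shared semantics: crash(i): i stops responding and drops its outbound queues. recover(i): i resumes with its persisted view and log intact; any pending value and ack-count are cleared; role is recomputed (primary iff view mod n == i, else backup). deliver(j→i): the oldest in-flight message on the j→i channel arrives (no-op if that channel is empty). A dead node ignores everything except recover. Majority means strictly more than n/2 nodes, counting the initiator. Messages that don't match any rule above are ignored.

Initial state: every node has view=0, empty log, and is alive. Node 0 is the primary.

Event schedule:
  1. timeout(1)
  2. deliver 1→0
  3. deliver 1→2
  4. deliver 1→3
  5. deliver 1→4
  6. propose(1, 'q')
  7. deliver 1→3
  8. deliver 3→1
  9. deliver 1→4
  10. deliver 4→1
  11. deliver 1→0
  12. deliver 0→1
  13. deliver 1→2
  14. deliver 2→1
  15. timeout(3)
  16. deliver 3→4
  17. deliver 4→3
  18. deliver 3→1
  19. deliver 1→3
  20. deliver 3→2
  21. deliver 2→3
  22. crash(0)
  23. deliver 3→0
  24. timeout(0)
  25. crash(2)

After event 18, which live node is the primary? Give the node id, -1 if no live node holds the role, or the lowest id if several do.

-1

[1] timeout(1) → N1(prim v1 [-])
[2] deliver 1→0 → N0(back v1 [-])
[3] deliver 1→2 → N2(back v1 [-])
[4] deliver 1→3 → N3(back v1 [-])
[5] deliver 1→4 → N4(back v1 [-])
[6] propose(1,'q') → ∅
[7] deliver 1→3 → N3(back v1 [q])
[8] deliver 3→1 → ∅
[9] deliver 1→4 → N4(back v1 [q])
[10] deliver 4→1 → N1(prim v1 [q])
[11] deliver 1→0 → N0(back v1 [q])
[12] deliver 0→1 → ∅
[13] deliver 1→2 → N2(back v1 [q])
[14] deliver 2→1 → ∅
[15] timeout(3) → N3(back v2 [q])
[16] deliver 3→4 → N4(back v2 [q])
[17] deliver 4→3 → ∅
[18] deliver 3→1 → N1(back v2 [q])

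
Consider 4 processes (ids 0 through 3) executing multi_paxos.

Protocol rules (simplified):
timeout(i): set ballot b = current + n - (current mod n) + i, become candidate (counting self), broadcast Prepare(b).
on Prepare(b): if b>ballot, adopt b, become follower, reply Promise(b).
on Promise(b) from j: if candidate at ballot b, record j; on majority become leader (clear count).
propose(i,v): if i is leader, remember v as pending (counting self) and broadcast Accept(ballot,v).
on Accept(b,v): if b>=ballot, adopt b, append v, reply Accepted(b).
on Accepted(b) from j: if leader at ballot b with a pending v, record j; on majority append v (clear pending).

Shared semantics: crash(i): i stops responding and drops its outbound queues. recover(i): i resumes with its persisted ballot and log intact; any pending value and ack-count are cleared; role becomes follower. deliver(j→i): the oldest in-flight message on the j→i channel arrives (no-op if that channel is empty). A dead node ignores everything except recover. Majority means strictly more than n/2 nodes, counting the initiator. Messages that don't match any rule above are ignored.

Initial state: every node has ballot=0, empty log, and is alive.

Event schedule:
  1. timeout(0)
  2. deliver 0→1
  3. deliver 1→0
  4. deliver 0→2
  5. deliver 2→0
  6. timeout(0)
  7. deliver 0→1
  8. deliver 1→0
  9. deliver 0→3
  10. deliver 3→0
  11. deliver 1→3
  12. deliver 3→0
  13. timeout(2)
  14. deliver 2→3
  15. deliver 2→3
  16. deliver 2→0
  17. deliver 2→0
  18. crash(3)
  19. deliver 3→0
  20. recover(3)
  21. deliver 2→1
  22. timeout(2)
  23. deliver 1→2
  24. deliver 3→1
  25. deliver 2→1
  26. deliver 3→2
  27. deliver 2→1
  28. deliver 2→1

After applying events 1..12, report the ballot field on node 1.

step 1 timeout(0): 0={cand,b=4,log=-}
step 2 deliver 0→1: 1={foll,b=4,log=-}
step 3 deliver 1→0: —
step 4 deliver 0→2: 2={foll,b=4,log=-}
step 5 deliver 2→0: 0={lead,b=4,log=-}
step 6 timeout(0): 0={cand,b=8,log=-}
step 7 deliver 0→1: 1={foll,b=8,log=-}
step 8 deliver 1→0: —
step 9 deliver 0→3: 3={foll,b=4,log=-}
step 10 deliver 3→0: —
step 11 deliver 1→3: —
step 12 deliver 3→0: —

8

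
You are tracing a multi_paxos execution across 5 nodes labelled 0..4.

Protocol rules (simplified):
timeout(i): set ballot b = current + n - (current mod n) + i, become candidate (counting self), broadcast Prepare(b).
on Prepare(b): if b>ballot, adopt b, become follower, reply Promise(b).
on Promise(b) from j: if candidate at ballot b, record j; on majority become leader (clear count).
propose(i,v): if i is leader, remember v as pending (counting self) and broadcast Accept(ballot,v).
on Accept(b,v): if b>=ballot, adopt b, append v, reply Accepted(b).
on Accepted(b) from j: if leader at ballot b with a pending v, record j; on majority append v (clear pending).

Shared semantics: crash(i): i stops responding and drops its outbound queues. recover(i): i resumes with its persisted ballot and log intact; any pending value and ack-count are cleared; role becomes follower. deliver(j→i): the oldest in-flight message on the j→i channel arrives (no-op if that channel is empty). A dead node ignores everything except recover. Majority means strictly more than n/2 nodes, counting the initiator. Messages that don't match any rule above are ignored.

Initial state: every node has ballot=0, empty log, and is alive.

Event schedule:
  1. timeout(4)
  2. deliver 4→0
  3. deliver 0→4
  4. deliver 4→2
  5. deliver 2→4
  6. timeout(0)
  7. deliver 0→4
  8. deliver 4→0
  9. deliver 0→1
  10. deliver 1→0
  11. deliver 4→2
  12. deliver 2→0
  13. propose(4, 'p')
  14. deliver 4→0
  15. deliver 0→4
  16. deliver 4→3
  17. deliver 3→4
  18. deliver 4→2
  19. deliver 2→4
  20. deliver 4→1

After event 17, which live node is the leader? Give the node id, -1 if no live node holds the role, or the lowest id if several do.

after 1 — timeout(4): n4:cand/b9/[-]
after 2 — deliver 4→0: n0:foll/b9/[-]
after 3 — deliver 0→4: ·
after 4 — deliver 4→2: n2:foll/b9/[-]
after 5 — deliver 2→4: n4:lead/b9/[-]
after 6 — timeout(0): n0:cand/b10/[-]
after 7 — deliver 0→4: n4:foll/b10/[-]
after 8 — deliver 4→0: ·
after 9 — deliver 0→1: n1:foll/b10/[-]
after 10 — deliver 1→0: n0:lead/b10/[-]
after 11 — deliver 4→2: ·
after 12 — deliver 2→0: ·
after 13 — propose(4,'p'): ·
after 14 — deliver 4→0: ·
after 15 — deliver 0→4: ·
after 16 — deliver 4→3: n3:foll/b9/[-]
after 17 — deliver 3→4: ·

0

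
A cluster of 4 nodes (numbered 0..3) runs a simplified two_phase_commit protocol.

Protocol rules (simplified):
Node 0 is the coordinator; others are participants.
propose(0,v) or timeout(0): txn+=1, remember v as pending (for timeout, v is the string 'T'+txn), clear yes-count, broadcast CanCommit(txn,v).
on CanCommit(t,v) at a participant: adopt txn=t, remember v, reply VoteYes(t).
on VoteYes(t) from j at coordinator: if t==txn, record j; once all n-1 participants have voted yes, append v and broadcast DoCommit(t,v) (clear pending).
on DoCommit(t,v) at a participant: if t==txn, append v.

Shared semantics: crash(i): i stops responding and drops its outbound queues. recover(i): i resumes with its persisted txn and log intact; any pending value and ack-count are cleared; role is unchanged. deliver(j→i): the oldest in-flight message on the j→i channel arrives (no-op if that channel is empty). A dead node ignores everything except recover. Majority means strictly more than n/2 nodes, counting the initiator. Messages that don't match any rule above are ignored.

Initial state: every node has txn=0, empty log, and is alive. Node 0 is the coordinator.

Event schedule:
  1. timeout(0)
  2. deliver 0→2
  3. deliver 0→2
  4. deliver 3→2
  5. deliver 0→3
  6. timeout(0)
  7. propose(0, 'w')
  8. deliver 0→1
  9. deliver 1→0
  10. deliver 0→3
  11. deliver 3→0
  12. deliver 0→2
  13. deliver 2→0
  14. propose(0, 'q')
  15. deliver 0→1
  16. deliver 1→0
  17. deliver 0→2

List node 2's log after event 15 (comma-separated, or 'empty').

empty

[1] timeout(0) → N0(coor t1 [-])
[2] deliver 0→2 → N2(part t1 [-])
[3] deliver 0→2 → ∅
[4] deliver 3→2 → ∅
[5] deliver 0→3 → N3(part t1 [-])
[6] timeout(0) → N0(coor t2 [-])
[7] propose(0,'w') → N0(coor t3 [-])
[8] deliver 0→1 → N1(part t1 [-])
[9] deliver 1→0 → ∅
[10] deliver 0→3 → N3(part t2 [-])
[11] deliver 3→0 → ∅
[12] deliver 0→2 → N2(part t2 [-])
[13] deliver 2→0 → ∅
[14] propose(0,'q') → N0(coor t4 [-])
[15] deliver 0→1 → N1(part t2 [-])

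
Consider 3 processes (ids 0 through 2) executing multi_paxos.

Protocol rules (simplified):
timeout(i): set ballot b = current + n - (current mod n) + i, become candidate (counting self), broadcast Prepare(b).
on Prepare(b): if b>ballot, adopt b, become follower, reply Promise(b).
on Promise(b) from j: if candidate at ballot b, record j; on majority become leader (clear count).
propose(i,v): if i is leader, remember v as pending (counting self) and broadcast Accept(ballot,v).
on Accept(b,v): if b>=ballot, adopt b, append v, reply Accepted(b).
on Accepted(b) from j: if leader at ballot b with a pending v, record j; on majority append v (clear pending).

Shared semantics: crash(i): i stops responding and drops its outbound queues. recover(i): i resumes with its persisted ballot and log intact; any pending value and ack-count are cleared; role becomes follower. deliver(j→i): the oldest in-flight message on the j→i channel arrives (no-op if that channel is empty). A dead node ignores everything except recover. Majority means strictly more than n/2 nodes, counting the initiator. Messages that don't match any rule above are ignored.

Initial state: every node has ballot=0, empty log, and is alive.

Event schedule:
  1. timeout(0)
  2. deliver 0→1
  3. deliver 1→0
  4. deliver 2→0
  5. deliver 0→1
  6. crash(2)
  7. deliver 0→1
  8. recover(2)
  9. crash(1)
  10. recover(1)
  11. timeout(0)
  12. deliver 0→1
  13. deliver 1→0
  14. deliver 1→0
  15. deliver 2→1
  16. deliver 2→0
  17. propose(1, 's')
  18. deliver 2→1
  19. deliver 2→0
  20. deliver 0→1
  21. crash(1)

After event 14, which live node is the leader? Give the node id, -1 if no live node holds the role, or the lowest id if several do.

0

step 1 timeout(0): 0={cand,b=3,log=-}
step 2 deliver 0→1: 1={foll,b=3,log=-}
step 3 deliver 1→0: 0={lead,b=3,log=-}
step 4 deliver 2→0: —
step 5 deliver 0→1: —
step 6 crash(2): 2={✗foll,b=0,log=-}
step 7 deliver 0→1: —
step 8 recover(2): 2={foll,b=0,log=-}
step 9 crash(1): 1={✗foll,b=3,log=-}
step 10 recover(1): 1={foll,b=3,log=-}
step 11 timeout(0): 0={cand,b=6,log=-}
step 12 deliver 0→1: 1={foll,b=6,log=-}
step 13 deliver 1→0: 0={lead,b=6,log=-}
step 14 deliver 1→0: —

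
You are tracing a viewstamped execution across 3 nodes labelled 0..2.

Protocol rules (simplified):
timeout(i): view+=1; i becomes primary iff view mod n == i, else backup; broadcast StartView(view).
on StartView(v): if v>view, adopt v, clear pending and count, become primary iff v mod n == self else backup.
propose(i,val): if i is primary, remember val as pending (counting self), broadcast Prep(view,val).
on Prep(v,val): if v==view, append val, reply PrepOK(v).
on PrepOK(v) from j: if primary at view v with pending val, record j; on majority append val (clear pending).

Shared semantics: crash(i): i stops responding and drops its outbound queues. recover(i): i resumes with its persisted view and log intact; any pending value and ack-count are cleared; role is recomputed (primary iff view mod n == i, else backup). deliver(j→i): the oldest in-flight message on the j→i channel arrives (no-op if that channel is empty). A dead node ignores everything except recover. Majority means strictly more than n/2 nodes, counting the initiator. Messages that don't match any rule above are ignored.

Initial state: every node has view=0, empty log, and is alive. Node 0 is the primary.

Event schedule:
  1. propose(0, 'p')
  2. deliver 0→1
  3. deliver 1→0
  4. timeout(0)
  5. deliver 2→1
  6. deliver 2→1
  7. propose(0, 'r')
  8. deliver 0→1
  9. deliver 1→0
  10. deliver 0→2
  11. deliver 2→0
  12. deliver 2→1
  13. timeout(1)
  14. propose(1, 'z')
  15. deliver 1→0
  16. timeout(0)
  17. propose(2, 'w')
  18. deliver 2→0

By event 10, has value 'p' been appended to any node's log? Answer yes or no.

yes

step 1 propose(0,'p'): —
step 2 deliver 0→1: 1={back,v=0,log=p}
step 3 deliver 1→0: 0={prim,v=0,log=p}
step 4 timeout(0): 0={back,v=1,log=p}
step 5 deliver 2→1: —
step 6 deliver 2→1: —
step 7 propose(0,'r'): —
step 8 deliver 0→1: 1={prim,v=1,log=p}
step 9 deliver 1→0: —
step 10 deliver 0→2: 2={back,v=0,log=p}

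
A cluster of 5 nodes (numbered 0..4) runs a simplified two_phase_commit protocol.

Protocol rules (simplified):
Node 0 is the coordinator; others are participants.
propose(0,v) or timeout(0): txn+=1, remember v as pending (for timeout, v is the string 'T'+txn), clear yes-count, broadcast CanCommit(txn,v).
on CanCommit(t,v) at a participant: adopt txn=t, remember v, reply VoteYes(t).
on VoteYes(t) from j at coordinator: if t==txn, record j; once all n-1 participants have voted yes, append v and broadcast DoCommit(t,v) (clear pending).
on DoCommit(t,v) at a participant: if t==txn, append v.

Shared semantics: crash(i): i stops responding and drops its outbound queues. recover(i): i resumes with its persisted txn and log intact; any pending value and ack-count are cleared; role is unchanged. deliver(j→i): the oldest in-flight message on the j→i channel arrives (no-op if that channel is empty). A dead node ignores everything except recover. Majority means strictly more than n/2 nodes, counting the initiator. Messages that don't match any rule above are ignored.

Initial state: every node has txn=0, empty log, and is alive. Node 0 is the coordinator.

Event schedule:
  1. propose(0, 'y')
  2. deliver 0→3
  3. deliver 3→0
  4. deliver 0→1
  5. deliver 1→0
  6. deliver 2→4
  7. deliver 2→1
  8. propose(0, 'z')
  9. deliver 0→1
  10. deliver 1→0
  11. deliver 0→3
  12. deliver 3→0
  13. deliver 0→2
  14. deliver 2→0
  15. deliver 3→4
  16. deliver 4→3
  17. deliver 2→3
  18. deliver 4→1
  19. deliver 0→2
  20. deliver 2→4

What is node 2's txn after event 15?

1

after 1 — propose(0,'y'): n0:coor/t1/[-]
after 2 — deliver 0→3: n3:part/t1/[-]
after 3 — deliver 3→0: ·
after 4 — deliver 0→1: n1:part/t1/[-]
after 5 — deliver 1→0: ·
after 6 — deliver 2→4: ·
after 7 — deliver 2→1: ·
after 8 — propose(0,'z'): n0:coor/t2/[-]
after 9 — deliver 0→1: n1:part/t2/[-]
after 10 — deliver 1→0: ·
after 11 — deliver 0→3: n3:part/t2/[-]
after 12 — deliver 3→0: ·
after 13 — deliver 0→2: n2:part/t1/[-]
after 14 — deliver 2→0: ·
after 15 — deliver 3→4: ·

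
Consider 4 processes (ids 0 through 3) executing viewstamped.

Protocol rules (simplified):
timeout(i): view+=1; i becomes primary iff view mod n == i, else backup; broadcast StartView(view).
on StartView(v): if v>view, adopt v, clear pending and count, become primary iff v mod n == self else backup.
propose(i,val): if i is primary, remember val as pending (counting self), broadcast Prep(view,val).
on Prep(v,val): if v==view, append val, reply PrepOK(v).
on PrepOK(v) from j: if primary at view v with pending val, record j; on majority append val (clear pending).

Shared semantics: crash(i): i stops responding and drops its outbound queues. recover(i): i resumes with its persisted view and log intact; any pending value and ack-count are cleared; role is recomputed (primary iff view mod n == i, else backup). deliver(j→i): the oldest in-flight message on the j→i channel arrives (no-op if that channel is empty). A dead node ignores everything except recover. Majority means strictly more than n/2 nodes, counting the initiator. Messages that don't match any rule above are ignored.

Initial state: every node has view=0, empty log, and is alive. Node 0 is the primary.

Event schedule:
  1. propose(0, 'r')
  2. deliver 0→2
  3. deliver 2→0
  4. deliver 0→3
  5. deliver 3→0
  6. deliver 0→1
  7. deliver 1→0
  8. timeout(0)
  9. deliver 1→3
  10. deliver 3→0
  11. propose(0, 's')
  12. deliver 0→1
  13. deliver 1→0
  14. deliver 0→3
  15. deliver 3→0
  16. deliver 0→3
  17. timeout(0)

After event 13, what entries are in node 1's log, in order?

e1 propose(0,'r'): ·
e2 deliver 0→2: 2[back,v=0,r]
e3 deliver 2→0: ·
e4 deliver 0→3: 3[back,v=0,r]
e5 deliver 3→0: 0[prim,v=0,r]
e6 deliver 0→1: 1[back,v=0,r]
e7 deliver 1→0: ·
e8 timeout(0): 0[back,v=1,r]
e9 deliver 1→3: ·
e10 deliver 3→0: ·
e11 propose(0,'s'): ·
e12 deliver 0→1: 1[prim,v=1,r]
e13 deliver 1→0: ·

r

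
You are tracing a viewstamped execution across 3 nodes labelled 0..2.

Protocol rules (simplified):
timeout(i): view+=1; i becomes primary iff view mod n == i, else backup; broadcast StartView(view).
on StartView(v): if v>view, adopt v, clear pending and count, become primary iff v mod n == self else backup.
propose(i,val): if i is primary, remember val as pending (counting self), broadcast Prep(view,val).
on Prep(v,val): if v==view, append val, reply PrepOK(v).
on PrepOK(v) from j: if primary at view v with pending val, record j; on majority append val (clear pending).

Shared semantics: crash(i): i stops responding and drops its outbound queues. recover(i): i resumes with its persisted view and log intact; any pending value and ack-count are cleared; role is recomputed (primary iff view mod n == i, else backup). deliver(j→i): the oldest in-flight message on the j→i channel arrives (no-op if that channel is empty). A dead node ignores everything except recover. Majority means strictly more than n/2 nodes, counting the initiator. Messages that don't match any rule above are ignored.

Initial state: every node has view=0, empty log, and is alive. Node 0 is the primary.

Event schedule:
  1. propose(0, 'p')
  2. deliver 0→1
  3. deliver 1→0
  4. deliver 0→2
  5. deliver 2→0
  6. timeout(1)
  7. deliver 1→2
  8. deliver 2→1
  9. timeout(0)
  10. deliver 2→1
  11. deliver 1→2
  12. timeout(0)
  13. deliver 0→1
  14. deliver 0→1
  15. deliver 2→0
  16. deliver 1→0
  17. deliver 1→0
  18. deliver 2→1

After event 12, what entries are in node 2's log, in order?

step 1 propose(0,'p'): —
step 2 deliver 0→1: 1={back,v=0,log=p}
step 3 deliver 1→0: 0={prim,v=0,log=p}
step 4 deliver 0→2: 2={back,v=0,log=p}
step 5 deliver 2→0: —
step 6 timeout(1): 1={prim,v=1,log=p}
step 7 deliver 1→2: 2={back,v=1,log=p}
step 8 deliver 2→1: —
step 9 timeout(0): 0={back,v=1,log=p}
step 10 deliver 2→1: —
step 11 deliver 1→2: —
step 12 timeout(0): 0={back,v=2,log=p}

p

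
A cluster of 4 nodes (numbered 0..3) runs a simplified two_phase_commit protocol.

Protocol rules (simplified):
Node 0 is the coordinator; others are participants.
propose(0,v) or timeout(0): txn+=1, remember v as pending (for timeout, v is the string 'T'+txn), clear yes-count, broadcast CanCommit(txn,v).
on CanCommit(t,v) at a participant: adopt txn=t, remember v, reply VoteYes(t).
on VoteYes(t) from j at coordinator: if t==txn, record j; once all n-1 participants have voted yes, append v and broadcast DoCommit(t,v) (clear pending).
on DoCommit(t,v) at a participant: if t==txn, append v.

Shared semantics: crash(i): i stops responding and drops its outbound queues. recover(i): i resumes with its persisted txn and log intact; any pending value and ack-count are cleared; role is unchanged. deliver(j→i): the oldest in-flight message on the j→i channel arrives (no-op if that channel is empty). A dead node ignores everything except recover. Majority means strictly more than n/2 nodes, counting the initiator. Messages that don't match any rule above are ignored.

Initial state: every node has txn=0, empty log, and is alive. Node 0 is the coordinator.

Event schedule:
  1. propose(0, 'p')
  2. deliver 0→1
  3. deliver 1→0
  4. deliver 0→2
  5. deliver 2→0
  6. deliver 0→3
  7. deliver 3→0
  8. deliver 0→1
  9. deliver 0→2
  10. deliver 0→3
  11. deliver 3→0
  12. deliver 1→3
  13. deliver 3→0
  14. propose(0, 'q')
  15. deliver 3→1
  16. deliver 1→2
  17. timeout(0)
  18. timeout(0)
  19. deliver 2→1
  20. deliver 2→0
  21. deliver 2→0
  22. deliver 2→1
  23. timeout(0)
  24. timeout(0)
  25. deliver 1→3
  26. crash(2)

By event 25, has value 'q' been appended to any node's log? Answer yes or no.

no

e1 propose(0,'p'): 0[coor,t=1,-]
e2 deliver 0→1: 1[part,t=1,-]
e3 deliver 1→0: ·
e4 deliver 0→2: 2[part,t=1,-]
e5 deliver 2→0: ·
e6 deliver 0→3: 3[part,t=1,-]
e7 deliver 3→0: 0[coor,t=1,p]
e8 deliver 0→1: 1[part,t=1,p]
e9 deliver 0→2: 2[part,t=1,p]
e10 deliver 0→3: 3[part,t=1,p]
e11 deliver 3→0: ·
e12 deliver 1→3: ·
e13 deliver 3→0: ·
e14 propose(0,'q'): 0[coor,t=2,p]
e15 deliver 3→1: ·
e16 deliver 1→2: ·
e17 timeout(0): 0[coor,t=3,p]
e18 timeout(0): 0[coor,t=4,p]
e19 deliver 2→1: ·
e20 deliver 2→0: ·
e21 deliver 2→0: ·
e22 deliver 2→1: ·
e23 timeout(0): 0[coor,t=5,p]
e24 timeout(0): 0[coor,t=6,p]
e25 deliver 1→3: ·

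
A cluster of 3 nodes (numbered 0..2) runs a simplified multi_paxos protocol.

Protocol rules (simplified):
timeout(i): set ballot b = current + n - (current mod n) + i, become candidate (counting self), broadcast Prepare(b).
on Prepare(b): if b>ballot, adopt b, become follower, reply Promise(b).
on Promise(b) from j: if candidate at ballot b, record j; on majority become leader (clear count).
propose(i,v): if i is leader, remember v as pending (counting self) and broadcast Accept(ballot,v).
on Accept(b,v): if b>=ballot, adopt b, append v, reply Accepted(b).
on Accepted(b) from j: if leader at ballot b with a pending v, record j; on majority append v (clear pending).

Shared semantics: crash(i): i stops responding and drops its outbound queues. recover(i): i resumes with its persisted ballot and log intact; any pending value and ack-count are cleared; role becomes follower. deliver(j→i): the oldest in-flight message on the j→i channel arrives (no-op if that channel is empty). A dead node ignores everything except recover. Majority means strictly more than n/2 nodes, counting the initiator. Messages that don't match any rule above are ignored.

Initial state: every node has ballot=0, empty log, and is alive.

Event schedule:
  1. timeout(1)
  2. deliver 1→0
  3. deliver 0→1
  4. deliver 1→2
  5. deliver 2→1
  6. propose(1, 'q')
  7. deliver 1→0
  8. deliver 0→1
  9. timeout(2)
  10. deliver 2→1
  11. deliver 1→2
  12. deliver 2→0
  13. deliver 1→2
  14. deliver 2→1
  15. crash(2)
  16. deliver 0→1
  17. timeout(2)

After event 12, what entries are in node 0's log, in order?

q

step 1 timeout(1): 1={cand,b=4,log=-}
step 2 deliver 1→0: 0={foll,b=4,log=-}
step 3 deliver 0→1: 1={lead,b=4,log=-}
step 4 deliver 1→2: 2={foll,b=4,log=-}
step 5 deliver 2→1: —
step 6 propose(1,'q'): —
step 7 deliver 1→0: 0={foll,b=4,log=q}
step 8 deliver 0→1: 1={lead,b=4,log=q}
step 9 timeout(2): 2={cand,b=8,log=-}
step 10 deliver 2→1: 1={foll,b=8,log=q}
step 11 deliver 1→2: —
step 12 deliver 2→0: 0={foll,b=8,log=q}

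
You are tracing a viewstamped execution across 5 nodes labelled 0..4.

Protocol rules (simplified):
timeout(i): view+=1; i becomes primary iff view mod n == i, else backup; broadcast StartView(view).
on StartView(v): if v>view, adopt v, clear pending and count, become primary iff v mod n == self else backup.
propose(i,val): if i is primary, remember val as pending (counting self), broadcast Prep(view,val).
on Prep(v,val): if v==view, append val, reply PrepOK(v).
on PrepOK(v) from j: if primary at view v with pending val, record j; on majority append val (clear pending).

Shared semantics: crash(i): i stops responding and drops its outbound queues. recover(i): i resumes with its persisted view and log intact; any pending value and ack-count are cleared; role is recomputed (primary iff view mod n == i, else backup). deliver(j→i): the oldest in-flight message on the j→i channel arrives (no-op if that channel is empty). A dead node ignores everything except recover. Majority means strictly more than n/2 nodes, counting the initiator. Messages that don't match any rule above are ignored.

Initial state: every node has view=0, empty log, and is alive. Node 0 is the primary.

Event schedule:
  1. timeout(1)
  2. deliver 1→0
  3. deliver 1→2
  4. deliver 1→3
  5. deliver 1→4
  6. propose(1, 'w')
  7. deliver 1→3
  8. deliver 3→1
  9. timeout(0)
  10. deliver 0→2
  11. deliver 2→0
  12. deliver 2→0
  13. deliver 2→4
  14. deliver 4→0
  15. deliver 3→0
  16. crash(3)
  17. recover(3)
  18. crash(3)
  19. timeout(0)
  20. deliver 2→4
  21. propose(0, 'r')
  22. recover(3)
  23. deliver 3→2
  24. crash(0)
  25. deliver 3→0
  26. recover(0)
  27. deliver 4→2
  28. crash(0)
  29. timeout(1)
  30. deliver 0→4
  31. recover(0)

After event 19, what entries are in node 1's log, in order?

empty

[1] timeout(1) → N1(prim v1 [-])
[2] deliver 1→0 → N0(back v1 [-])
[3] deliver 1→2 → N2(back v1 [-])
[4] deliver 1→3 → N3(back v1 [-])
[5] deliver 1→4 → N4(back v1 [-])
[6] propose(1,'w') → ∅
[7] deliver 1→3 → N3(back v1 [w])
[8] deliver 3→1 → ∅
[9] timeout(0) → N0(back v2 [-])
[10] deliver 0→2 → N2(prim v2 [-])
[11] deliver 2→0 → ∅
[12] deliver 2→0 → ∅
[13] deliver 2→4 → ∅
[14] deliver 4→0 → ∅
[15] deliver 3→0 → ∅
[16] crash(3) → N3(✗back v1 [w])
[17] recover(3) → N3(back v1 [w])
[18] crash(3) → N3(✗back v1 [w])
[19] timeout(0) → N0(back v3 [-])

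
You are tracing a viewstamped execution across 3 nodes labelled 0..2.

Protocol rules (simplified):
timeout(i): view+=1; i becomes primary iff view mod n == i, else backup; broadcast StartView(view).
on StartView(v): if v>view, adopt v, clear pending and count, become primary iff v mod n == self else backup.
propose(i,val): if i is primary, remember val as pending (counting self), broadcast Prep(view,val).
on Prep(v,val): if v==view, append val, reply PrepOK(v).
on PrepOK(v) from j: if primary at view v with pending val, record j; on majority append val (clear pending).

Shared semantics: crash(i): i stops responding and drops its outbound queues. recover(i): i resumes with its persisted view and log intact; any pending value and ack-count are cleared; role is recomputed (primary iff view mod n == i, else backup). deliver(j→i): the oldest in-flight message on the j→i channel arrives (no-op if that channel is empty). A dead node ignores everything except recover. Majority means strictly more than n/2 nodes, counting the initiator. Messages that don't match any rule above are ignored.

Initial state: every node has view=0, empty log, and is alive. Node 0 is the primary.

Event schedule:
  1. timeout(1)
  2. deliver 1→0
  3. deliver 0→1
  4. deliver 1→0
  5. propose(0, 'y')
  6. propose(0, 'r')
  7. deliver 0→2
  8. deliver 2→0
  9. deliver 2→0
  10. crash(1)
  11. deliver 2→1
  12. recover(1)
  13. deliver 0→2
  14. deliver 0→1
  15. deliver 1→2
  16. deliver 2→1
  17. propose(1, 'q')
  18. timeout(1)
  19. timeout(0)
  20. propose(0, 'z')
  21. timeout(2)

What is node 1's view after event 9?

1

e1 timeout(1): 1[prim,v=1,-]
e2 deliver 1→0: 0[back,v=1,-]
e3 deliver 0→1: ·
e4 deliver 1→0: ·
e5 propose(0,'y'): ·
e6 propose(0,'r'): ·
e7 deliver 0→2: ·
e8 deliver 2→0: ·
e9 deliver 2→0: ·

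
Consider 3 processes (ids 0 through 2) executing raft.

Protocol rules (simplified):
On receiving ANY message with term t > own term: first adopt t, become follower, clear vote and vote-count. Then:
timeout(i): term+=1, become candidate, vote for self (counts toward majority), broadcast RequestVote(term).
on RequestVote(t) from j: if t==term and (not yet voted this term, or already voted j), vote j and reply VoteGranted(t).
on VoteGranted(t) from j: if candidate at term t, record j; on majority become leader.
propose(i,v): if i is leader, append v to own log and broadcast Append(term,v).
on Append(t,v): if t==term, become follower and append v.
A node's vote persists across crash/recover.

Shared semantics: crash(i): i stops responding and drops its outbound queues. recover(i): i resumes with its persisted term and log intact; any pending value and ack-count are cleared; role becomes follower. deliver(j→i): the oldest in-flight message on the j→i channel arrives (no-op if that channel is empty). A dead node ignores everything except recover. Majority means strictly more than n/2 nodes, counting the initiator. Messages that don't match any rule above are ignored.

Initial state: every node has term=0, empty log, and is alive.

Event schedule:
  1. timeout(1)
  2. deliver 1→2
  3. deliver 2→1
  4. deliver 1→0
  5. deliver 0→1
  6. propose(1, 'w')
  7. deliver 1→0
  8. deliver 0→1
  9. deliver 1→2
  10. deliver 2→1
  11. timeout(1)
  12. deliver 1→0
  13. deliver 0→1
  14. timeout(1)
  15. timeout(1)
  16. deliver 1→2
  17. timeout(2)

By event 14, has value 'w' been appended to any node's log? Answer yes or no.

after 1 — timeout(1): n1:cand/t1/[-]
after 2 — deliver 1→2: n2:foll/t1/[-]
after 3 — deliver 2→1: n1:lead/t1/[-]
after 4 — deliver 1→0: n0:foll/t1/[-]
after 5 — deliver 0→1: ·
after 6 — propose(1,'w'): n1:lead/t1/[w]
after 7 — deliver 1→0: n0:foll/t1/[w]
after 8 — deliver 0→1: ·
after 9 — deliver 1→2: n2:foll/t1/[w]
after 10 — deliver 2→1: ·
after 11 — timeout(1): n1:cand/t2/[w]
after 12 — deliver 1→0: n0:foll/t2/[w]
after 13 — deliver 0→1: n1:lead/t2/[w]
after 14 — timeout(1): n1:cand/t3/[w]

yes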